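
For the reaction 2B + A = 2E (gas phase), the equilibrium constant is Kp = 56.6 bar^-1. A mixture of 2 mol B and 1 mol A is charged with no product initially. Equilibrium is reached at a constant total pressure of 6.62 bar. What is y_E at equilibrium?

y_E = 0.778

Basis: 2 mol B initially; let X = conversion of B. Extent ξ = X.
Mole table: n_B = 2 − 2X; n_A = 1 − X; n_E = 2X.
n_T = Σnᵢ = 3 − X.
y_i = n_i/n_T, p_i = y_i·P. Kp = p_E^2 / (p_B^2 p_A).
Substituting and setting equal to 56.6 bar^-1 gives a polynomial in X; the root in (0,1) is X = 0.840.
Then n_E = 1.68, n_T = 2.16, so y_E = 0.778.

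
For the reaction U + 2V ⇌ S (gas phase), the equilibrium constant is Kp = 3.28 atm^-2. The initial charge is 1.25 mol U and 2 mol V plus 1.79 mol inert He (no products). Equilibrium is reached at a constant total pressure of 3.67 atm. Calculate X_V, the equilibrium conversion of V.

X = 0.693

Basis: 2 mol V initially; let X = conversion of V. Extent ξ = X.
Species balance: n_U = 1.25 − X; n_V = 2 − 2X; n_S = X; n_I = 1.79 (inert).
n_T = Σnᵢ = 5.04 − 2X.
y_i = n_i/n_T, p_i = y_i·P. Kp = p_S / (p_U p_V^2).
Equating to 3.28 atm^-2 and solving on 0 < X < 1: X = 0.693.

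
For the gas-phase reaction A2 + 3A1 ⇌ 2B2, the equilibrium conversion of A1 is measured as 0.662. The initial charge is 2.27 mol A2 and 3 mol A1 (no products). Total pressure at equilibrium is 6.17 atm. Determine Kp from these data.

Kp = 0.428 atm^-2

Let X = conversion of A1 (basis 3 mol A1); extent of reaction ξ = X.
At extent ξ: n_A2 = 2.27 − X; n_A1 = 3 − 3X; n_B2 = 2X.
n_T = Σnᵢ = 5.27 − 2X.
At X = 0.662: n_A2 = 1.61, n_A1 = 1.01, n_B2 = 1.32, n_T = 3.95.
p_i = (n_i/n_T)·P. Kp = p_B2^2 / (p_A2 p_A1^3) = 0.428 atm^-2.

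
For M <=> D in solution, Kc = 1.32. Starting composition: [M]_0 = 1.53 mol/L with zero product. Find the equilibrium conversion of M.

X = 0.569

Let X = conversion of M; extent ξ = 1.53·X mol/L.
Concentrations: [M] = 1.53 − 1.53X; [D] = 1.53X.
Kc = [D] / ([M]).
This equals 1.32 at X = 0.569 (the root in 0 < X < 1).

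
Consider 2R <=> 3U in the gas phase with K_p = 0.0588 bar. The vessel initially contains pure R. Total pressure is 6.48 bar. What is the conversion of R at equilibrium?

X = 0.129

Take 1 mol R as basis and let X be its fractional conversion, so ξ = 0.5X.
Mole table: n_R = 1 − X; n_U = 1.5X.
Summing: n_T = 1 + 0.5X.
With p_i = (n_i/n_T)P, K_p = p_U^3 / (p_R^2).
This yields a degree-3 equation in X; solving on (0,1), X = 0.129.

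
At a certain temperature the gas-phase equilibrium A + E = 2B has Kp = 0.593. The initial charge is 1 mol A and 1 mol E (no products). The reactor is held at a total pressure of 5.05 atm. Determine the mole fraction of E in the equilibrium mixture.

Take 1 mol A as basis and let X be its fractional conversion, so ξ = X.
Mole table: n_A = 1 − X; n_E = 1 − X; n_B = 2X.
Since Δν = 0, n_T = 2 throughout.
Mole fractions y_i = n_i/n_T; Kp = p_B^2 / (p_A p_E) with p_i = y_i·P.
Substituting and setting equal to 0.593 gives a polynomial in X; the root in (0,1) is X = 0.278.
Then n_E = 0.722, n_T = 2, so y_E = 0.361.

y_E = 0.361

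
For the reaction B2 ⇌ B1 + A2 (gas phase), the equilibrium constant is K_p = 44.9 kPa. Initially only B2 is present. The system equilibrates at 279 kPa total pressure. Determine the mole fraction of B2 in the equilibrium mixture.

Basis: 1 mol B2 initially; let X = conversion of B2. Extent ξ = X.
Species balance: n_B2 = 1 − X; n_B1 = X; n_A2 = X.
Total moles n_T = 1 + X.
y_i = n_i/n_T, p_i = y_i·P. K_p = p_B1 p_A2 / (p_B2).
This yields a degree-2 equation in X; solving on (0,1), X = 0.372.
Then n_B2 = 0.628, n_T = 1.37, so y_B2 = 0.457.

y_B2 = 0.457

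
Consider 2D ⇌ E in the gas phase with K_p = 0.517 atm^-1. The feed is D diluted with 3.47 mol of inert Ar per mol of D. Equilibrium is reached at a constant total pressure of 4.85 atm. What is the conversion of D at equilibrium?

X = 0.410

Take 1 mol D as basis and let X be its fractional conversion, so ξ = 0.5X.
Species balance: n_D = 1 − X; n_E = 0.5X; n_I = 3.47 (inert).
n_T = Σnᵢ = 4.47 − 0.5X.
Mole fractions y_i = n_i/n_T; K_p = p_E / (p_D^2) with p_i = y_i·P.
This yields a degree-2 equation in X; solving on (0,1), X = 0.410.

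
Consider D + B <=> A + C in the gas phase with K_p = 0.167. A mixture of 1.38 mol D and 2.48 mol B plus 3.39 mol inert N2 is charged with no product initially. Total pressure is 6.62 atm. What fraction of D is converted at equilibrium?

X = 0.382

Let X = conversion of D (basis 1.38 mol D); extent of reaction ξ = 1.38X.
At extent ξ: n_D = 1.38 − 1.38X; n_B = 2.48 − 1.38X; n_A = 1.38X; n_C = 1.38X; n_I = 3.39 (inert).
Since Δν = 0, n_T = 7.25 throughout.
With p_i = (n_i/n_T)P, K_p = p_A p_C / (p_D p_B).
Substituting and setting equal to 0.167 gives a polynomial in X; the root in (0,1) is X = 0.382.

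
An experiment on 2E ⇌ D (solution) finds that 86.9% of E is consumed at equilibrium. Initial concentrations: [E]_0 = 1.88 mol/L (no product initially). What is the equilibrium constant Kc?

Let X = conversion of E.
Concentrations: [E] = 1.88 − 1.88X; [D] = 0.94X.
At X = 0.869: [E] = 0.246, [D] = 0.817.
Kc = [D] / ([E]^2) = 13.5 L/mol.

Kc = 13.5 L/mol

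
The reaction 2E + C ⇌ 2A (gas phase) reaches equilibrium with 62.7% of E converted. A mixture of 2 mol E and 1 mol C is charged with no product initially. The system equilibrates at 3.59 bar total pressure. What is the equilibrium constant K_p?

Basis: 2 mol E initially; let X = conversion of E. Extent ξ = X.
At extent ξ: n_E = 2 − 2X; n_C = 1 − X; n_A = 2X.
Total moles n_T = 3 − X.
At X = 0.627: n_E = 0.746, n_C = 0.373, n_A = 1.25, n_T = 2.37.
p_i = (n_i/n_T)·P. K_p = p_A^2 / (p_E^2 p_C) = 5.01 bar^-1.

K_p = 5.01 bar^-1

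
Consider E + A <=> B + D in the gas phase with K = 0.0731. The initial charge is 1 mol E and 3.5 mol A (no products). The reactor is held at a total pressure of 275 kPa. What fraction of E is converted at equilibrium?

X = 0.377

Let X = conversion of E (basis 1 mol E); extent of reaction ξ = X.
Mole table: n_E = 1 − X; n_A = 3.5 − X; n_B = X; n_D = X.
n_T stays at 4.5 (no change in mole number).
y_i = n_i/n_T, p_i = y_i·P. K = p_B p_D / (p_E p_A).
Substituting and setting equal to 0.0731 gives a polynomial in X; the root in (0,1) is X = 0.377.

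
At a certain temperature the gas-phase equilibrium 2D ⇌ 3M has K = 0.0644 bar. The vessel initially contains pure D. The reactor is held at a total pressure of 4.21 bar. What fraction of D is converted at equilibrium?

X = 0.152

Basis: 1 mol D initially; let X = conversion of D. Extent ξ = 0.5X.
At extent ξ: n_D = 1 − X; n_M = 1.5X.
Total moles n_T = 1 + 0.5X.
Mole fractions y_i = n_i/n_T; K = p_M^3 / (p_D^2) with p_i = y_i·P.
Setting this equal to 0.0644 bar and taking the physical root (0 < X < 1) gives X = 0.152.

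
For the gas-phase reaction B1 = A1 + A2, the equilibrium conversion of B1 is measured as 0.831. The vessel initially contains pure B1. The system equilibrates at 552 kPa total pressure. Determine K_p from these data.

Let X = conversion of B1 (basis 1 mol B1); extent of reaction ξ = X.
Moles: n_B1 = 1 − X; n_A1 = X; n_A2 = X.
Summing: n_T = 1 + X.
At X = 0.831: n_B1 = 0.169, n_A1 = 0.831, n_A2 = 0.831, n_T = 1.83.
p_i = (n_i/n_T)·P. K_p = p_A1 p_A2 / (p_B1) = 1.23e+03 kPa.

K_p = 1.23e+03 kPa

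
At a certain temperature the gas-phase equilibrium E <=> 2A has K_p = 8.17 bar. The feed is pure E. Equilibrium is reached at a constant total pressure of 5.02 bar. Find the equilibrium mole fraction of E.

Basis: 1 mol E initially; let X = conversion of E. Extent ξ = X.
At extent ξ: n_E = 1 − X; n_A = 2X.
Total moles n_T = 1 + X.
With p_i = (n_i/n_T)P, K_p = p_A^2 / (p_E).
Setting this equal to 8.17 bar and taking the physical root (0 < X < 1) gives X = 0.538.
Then n_E = 0.462, n_T = 1.54, so y_E = 0.301.

y_E = 0.301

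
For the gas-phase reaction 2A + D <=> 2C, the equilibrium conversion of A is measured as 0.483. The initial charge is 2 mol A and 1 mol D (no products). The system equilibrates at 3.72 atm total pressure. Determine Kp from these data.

Take 2 mol A as basis and let X be its fractional conversion, so ξ = X.
Mole table: n_A = 2 − 2X; n_D = 1 − X; n_C = 2X.
Total moles n_T = 3 − X.
At X = 0.483: n_A = 1.03, n_D = 0.517, n_C = 0.966, n_T = 2.52.
p_i = (n_i/n_T)·P. Kp = p_C^2 / (p_A^2 p_D) = 1.14 atm^-1.

Kp = 1.14 atm^-1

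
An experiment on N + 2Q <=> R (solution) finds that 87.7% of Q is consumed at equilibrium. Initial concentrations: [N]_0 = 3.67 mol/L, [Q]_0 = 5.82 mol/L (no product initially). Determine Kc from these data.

Let X = conversion of Q.
Concentrations: [N] = 3.67 − 2.91X; [Q] = 5.82 − 5.82X; [R] = 2.91X.
At X = 0.877: [N] = 1.12, [Q] = 0.716, [R] = 2.55.
Kc = [R] / ([N] [Q]^2) = 4.45 (mol/L)^-2.

Kc = 4.45 (mol/L)^-2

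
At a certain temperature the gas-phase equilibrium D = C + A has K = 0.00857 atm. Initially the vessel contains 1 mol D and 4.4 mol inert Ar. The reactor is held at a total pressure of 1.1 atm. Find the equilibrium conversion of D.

Take 1 mol D as basis and let X be its fractional conversion, so ξ = X.
Moles: n_D = 1 − X; n_C = X; n_A = X; n_I = 4.4 (inert).
Total moles n_T = 5.4 + X.
Mole fractions y_i = n_i/n_T; K = p_C p_A / (p_D) with p_i = y_i·P.
Setting this equal to 0.00857 atm and taking the physical root (0 < X < 1) gives X = 0.188.

X = 0.188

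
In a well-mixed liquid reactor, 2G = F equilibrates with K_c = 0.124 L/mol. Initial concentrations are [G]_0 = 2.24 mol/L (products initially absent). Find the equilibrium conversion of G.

X = 0.284

Let X = conversion of G; extent ξ = 2.24X/2 mol/L.
Concentrations: [G] = 2.24 − 2.24X; [F] = 1.12X.
K_c = [F] / ([G]^2).
Equating to 0.124 L/mol: the physical root is X = 0.284.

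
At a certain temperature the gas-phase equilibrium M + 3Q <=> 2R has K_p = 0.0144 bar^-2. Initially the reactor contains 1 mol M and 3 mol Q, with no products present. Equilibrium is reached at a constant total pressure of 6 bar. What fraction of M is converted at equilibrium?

Basis: 1 mol M initially; let X = conversion of M. Extent ξ = X.
Mole table: n_M = 1 − X; n_Q = 3 − 3X; n_R = 2X.
Summing: n_T = 4 − 2X.
With p_i = (n_i/n_T)P, K_p = p_R^2 / (p_M p_Q^3).
This yields a degree-4 equation in X; solving on (0,1), X = 0.281.

X = 0.281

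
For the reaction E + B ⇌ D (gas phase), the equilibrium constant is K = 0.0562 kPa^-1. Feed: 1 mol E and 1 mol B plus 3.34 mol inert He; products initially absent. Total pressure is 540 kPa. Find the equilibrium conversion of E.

X = 0.677

Let X = conversion of E (basis 1 mol E); extent of reaction ξ = X.
Species balance: n_E = 1 − X; n_B = 1 − X; n_D = X; n_I = 3.34 (inert).
n_T = Σnᵢ = 5.34 − X.
With p_i = (n_i/n_T)P, K = p_D / (p_E p_B).
Equating to 0.0562 kPa^-1 and solving on 0 < X < 1: X = 0.677.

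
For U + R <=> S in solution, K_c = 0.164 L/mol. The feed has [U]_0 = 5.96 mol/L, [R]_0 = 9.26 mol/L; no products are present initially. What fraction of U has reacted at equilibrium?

X = 0.506

Let X = conversion of U; extent ξ = 5.96·X mol/L.
Concentrations: [U] = 5.96 − 5.96X; [R] = 9.26 − 5.96X; [S] = 5.96X.
K_c = [S] / ([U] [R]).
This equals 0.164 at X = 0.506 (the root in 0 < X < 1).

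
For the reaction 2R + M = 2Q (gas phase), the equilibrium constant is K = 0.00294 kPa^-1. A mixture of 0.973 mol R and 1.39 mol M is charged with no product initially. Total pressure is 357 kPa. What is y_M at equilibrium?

y_M = 0.548

Take 0.973 mol R as basis and let X be its fractional conversion, so ξ = 0.486X.
Species balance: n_R = 0.973 − 0.973X; n_M = 1.39 − 0.486X; n_Q = 0.973X.
n_T = Σnᵢ = 2.36 − 0.486X.
y_i = n_i/n_T, p_i = y_i·P. K = p_Q^2 / (p_R^2 p_M).
Setting this equal to 0.00294 kPa^-1 and taking the physical root (0 < X < 1) gives X = 0.431.
Then n_M = 1.18, n_T = 2.15, so y_M = 0.548.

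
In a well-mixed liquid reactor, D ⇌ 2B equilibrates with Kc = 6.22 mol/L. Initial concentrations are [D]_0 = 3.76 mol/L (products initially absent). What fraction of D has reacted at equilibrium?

X = 0.469

Let X = conversion of D; extent ξ = 3.76·X mol/L.
Concentrations: [D] = 3.76 − 3.76X; [B] = 7.52X.
Kc = [B]^2 / ([D]).
This equals 6.22 at X = 0.469 (the root in 0 < X < 1).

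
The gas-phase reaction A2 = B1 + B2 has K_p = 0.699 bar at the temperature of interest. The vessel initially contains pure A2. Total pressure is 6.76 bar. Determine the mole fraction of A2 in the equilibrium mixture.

Let X = conversion of A2 (basis 1 mol A2); extent of reaction ξ = X.
At extent ξ: n_A2 = 1 − X; n_B1 = X; n_B2 = X.
Summing: n_T = 1 + X.
Mole fractions y_i = n_i/n_T; K_p = p_B1 p_B2 / (p_A2) with p_i = y_i·P.
Setting this equal to 0.699 bar and taking the physical root (0 < X < 1) gives X = 0.306.
Then n_A2 = 0.694, n_T = 1.31, so y_A2 = 0.531.

y_A2 = 0.531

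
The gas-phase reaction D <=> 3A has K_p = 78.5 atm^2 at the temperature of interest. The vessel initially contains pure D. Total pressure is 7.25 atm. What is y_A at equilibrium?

y_A = 0.735

Take 1 mol D as basis and let X be its fractional conversion, so ξ = X.
Moles: n_D = 1 − X; n_A = 3X.
Summing: n_T = 1 + 2X.
With p_i = (n_i/n_T)P, K_p = p_A^3 / (p_D).
Setting this equal to 78.5 atm^2 and taking the physical root (0 < X < 1) gives X = 0.480.
Then n_A = 1.44, n_T = 1.96, so y_A = 0.735.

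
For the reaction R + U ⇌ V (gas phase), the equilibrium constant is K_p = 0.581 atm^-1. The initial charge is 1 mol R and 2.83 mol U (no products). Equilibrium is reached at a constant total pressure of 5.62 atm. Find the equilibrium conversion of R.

X = 0.690

Take 1 mol R as basis and let X be its fractional conversion, so ξ = X.
Mole table: n_R = 1 − X; n_U = 2.83 − X; n_V = X.
n_T = Σnᵢ = 3.83 − X.
y_i = n_i/n_T, p_i = y_i·P. K_p = p_V / (p_R p_U).
Equating to 0.581 atm^-1 and solving on 0 < X < 1: X = 0.690.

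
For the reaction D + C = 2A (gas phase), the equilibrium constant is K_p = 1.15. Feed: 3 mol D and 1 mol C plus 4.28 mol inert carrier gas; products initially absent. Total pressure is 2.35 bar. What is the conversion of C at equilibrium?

Let X = conversion of C (basis 1 mol C); extent of reaction ξ = X.
Mole table: n_D = 3 − X; n_C = 1 − X; n_A = 2X; n_I = 4.28 (inert).
Since Δν = 0, n_T = 8.28 throughout.
Mole fractions y_i = n_i/n_T; K_p = p_A^2 / (p_D p_C) with p_i = y_i·P.
Substituting and setting equal to 1.15 gives a polynomial in X; the root in (0,1) is X = 0.557.

X = 0.557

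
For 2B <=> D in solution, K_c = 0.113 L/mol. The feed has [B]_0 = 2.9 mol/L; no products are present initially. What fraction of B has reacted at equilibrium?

X = 0.311

Let X = conversion of B; extent ξ = 2.9X/2 mol/L.
Concentrations: [B] = 2.9 − 2.9X; [D] = 1.45X.
K_c = [D] / ([B]^2).
Solving K_c = 0.113 for X ∈ (0,1): X = 0.311.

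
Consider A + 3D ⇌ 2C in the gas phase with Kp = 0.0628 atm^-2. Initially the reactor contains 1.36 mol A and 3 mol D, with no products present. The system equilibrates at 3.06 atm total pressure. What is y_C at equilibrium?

y_C = 0.167

Take 3 mol D as basis and let X be its fractional conversion, so ξ = X.
At extent ξ: n_A = 1.36 − X; n_D = 3 − 3X; n_C = 2X.
Summing: n_T = 4.36 − 2X.
With p_i = (n_i/n_T)P, Kp = p_C^2 / (p_A p_D^3).
Substituting and setting equal to 0.0628 atm^-2 gives a polynomial in X; the root in (0,1) is X = 0.312.
Then n_C = 0.623, n_T = 3.74, so y_C = 0.167.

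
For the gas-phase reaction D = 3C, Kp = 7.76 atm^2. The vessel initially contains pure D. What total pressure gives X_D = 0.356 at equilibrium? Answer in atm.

P = 3.47 atm

Take 1 mol D as basis and let X be its fractional conversion, so ξ = X.
Species balance: n_D = 1 − X; n_C = 3X.
Total moles n_T = 1 + 2X.
Kp = p_C^3 / (p_D) with p_i = (n_i/n_T)·P.
At X = 0.356: the mole-fraction product g(X) = Π y_i^ν_i = 0.6454. Since Kp = g(X)·P^{2}, P = (Kp/g)^(1/2) = (7.76/0.6454)^(1/2) = 3.47 atm.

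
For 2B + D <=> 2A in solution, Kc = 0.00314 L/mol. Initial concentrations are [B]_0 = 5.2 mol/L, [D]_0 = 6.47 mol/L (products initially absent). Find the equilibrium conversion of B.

Let X = conversion of B; extent ξ = 5.2X/2 mol/L.
Concentrations: [B] = 5.2 − 5.2X; [D] = 6.47 − 2.6X; [A] = 5.2X.
Kc = [A]^2 / ([B]^2 [D]).
This equals 0.00314 at X = 0.122 (the root in 0 < X < 1).

X = 0.122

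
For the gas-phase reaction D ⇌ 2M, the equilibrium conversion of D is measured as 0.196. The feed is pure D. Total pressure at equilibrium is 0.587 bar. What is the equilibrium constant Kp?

Kp = 0.0938 bar

Take 1 mol D as basis and let X be its fractional conversion, so ξ = X.
Moles: n_D = 1 − X; n_M = 2X.
n_T = Σnᵢ = 1 + X.
At X = 0.196: n_D = 0.804, n_M = 0.392, n_T = 1.2.
p_i = (n_i/n_T)·P. Kp = p_M^2 / (p_D) = 0.0938 bar.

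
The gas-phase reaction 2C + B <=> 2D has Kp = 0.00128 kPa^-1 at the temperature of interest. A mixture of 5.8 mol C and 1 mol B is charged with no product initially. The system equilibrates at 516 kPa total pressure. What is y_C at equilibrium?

Let X = conversion of B (basis 1 mol B); extent of reaction ξ = X.
At extent ξ: n_C = 5.8 − 2X; n_B = 1 − X; n_D = 2X.
Total moles n_T = 6.8 − X.
Mole fractions y_i = n_i/n_T; Kp = p_D^2 / (p_C^2 p_B) with p_i = y_i·P.
Substituting and setting equal to 0.00128 kPa^-1 gives a polynomial in X; the root in (0,1) is X = 0.528.
Then n_C = 4.74, n_T = 6.27, so y_C = 0.756.

y_C = 0.756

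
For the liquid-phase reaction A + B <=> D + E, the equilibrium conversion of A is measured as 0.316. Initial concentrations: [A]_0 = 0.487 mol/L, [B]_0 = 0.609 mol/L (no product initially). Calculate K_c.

K_c = 0.156

Let X = conversion of A.
Concentrations: [A] = 0.487 − 0.487X; [B] = 0.609 − 0.487X; [D] = 0.487X; [E] = 0.487X.
At X = 0.316: [A] = 0.333, [B] = 0.455, [D] = 0.154, [E] = 0.154.
K_c = [D] [E] / ([A] [B]) = 0.156.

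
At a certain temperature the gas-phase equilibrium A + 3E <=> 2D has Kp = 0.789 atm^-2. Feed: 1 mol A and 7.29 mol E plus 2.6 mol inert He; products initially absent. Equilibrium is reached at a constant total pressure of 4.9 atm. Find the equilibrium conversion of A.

Take 1 mol A as basis and let X be its fractional conversion, so ξ = X.
Species balance: n_A = 1 − X; n_E = 7.29 − 3X; n_D = 2X; n_I = 2.6 (inert).
Total moles n_T = 10.9 − 2X.
Mole fractions y_i = n_i/n_T; Kp = p_D^2 / (p_A p_E^3) with p_i = y_i·P.
Equating to 0.789 atm^-2 and solving on 0 < X < 1: X = 0.870.

X = 0.870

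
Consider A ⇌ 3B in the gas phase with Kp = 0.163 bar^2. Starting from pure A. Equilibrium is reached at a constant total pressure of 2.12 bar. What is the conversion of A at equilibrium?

Let X = conversion of A (basis 1 mol A); extent of reaction ξ = X.
Mole table: n_A = 1 − X; n_B = 3X.
Summing: n_T = 1 + 2X.
y_i = n_i/n_T, p_i = y_i·P. Kp = p_B^3 / (p_A).
This yields a degree-3 equation in X; solving on (0,1), X = 0.122.

X = 0.122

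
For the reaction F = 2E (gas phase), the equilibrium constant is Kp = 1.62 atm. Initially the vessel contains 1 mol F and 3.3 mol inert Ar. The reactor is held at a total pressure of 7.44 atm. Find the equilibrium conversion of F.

X = 0.394

Take 1 mol F as basis and let X be its fractional conversion, so ξ = X.
Mole table: n_F = 1 − X; n_E = 2X; n_I = 3.3 (inert).
Summing: n_T = 4.3 + X.
y_i = n_i/n_T, p_i = y_i·P. Kp = p_E^2 / (p_F).
Equating to 1.62 atm and solving on 0 < X < 1: X = 0.394.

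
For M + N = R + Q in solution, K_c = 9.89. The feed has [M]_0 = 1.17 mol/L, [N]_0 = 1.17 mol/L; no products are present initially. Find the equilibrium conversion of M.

Let X = conversion of M; extent ξ = 1.17·X mol/L.
Concentrations: [M] = 1.17 − 1.17X; [N] = 1.17 − 1.17X; [R] = 1.17X; [Q] = 1.17X.
K_c = [R] [Q] / ([M] [N]).
Setting equal to 9.89 and solving for X on (0,1) gives X = 0.759.

X = 0.759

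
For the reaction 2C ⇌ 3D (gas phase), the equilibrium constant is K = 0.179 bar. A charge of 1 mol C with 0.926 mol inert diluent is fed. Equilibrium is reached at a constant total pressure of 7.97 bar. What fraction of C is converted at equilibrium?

X = 0.204

Basis: 1 mol C initially; let X = conversion of C. Extent ξ = 0.5X.
Moles: n_C = 1 − X; n_D = 1.5X; n_I = 0.926 (inert).
Summing: n_T = 1.93 + 0.5X.
With p_i = (n_i/n_T)P, K = p_D^3 / (p_C^2).
This yields a degree-3 equation in X; solving on (0,1), X = 0.204.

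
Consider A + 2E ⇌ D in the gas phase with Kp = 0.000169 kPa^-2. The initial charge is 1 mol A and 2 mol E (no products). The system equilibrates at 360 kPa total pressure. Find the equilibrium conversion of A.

X = 0.730

Basis: 1 mol A initially; let X = conversion of A. Extent ξ = X.
Moles: n_A = 1 − X; n_E = 2 − 2X; n_D = X.
n_T = Σnᵢ = 3 − 2X.
y_i = n_i/n_T, p_i = y_i·P. Kp = p_D / (p_A p_E^2).
Equating to 0.000169 kPa^-2 and solving on 0 < X < 1: X = 0.730.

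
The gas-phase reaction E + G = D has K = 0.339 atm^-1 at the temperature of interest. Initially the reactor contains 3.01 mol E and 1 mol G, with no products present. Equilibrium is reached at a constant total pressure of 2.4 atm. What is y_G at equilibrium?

y_G = 0.173

Let X = conversion of G (basis 1 mol G); extent of reaction ξ = X.
Mole table: n_E = 3.01 − X; n_G = 1 − X; n_D = X.
Summing: n_T = 4.01 − X.
Mole fractions y_i = n_i/n_T; K = p_D / (p_E p_G) with p_i = y_i·P.
This yields a degree-2 equation in X; solving on (0,1), X = 0.371.
Then n_G = 0.629, n_T = 3.64, so y_G = 0.173.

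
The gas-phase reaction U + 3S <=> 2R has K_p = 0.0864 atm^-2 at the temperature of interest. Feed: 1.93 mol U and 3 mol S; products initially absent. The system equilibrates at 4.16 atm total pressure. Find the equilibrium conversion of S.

X = 0.421

Take 3 mol S as basis and let X be its fractional conversion, so ξ = X.
Moles: n_U = 1.93 − X; n_S = 3 − 3X; n_R = 2X.
n_T = Σnᵢ = 4.93 − 2X.
Mole fractions y_i = n_i/n_T; K_p = p_R^2 / (p_U p_S^3) with p_i = y_i·P.
This yields a degree-4 equation in X; solving on (0,1), X = 0.421.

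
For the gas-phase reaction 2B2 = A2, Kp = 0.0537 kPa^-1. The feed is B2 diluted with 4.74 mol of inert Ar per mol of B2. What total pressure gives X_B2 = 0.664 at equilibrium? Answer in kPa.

Basis: 1 mol B2 initially; let X = conversion of B2. Extent ξ = 0.5X.
Species balance: n_B2 = 1 − X; n_A2 = 0.5X; n_I = 4.74 (inert).
Summing: n_T = 5.74 − 0.5X.
Kp = p_A2 / (p_B2^2) with p_i = (n_i/n_T)·P.
At X = 0.664: the mole-fraction product g(X) = Π y_i^ν_i = 15.9. Since Kp = g(X)·P^{-1}, P = (g/Kp)^(1/1) = (15.9/0.0537)^(1/1) = 296 kPa.

P = 296 kPa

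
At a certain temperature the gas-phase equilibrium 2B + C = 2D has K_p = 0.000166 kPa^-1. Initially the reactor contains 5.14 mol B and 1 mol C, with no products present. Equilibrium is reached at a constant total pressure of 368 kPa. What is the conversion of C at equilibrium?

X = 0.212

Take 1 mol C as basis and let X be its fractional conversion, so ξ = X.
Species balance: n_B = 5.14 − 2X; n_C = 1 − X; n_D = 2X.
n_T = Σnᵢ = 6.14 − X.
y_i = n_i/n_T, p_i = y_i·P. K_p = p_D^2 / (p_B^2 p_C).
Substituting and setting equal to 0.000166 kPa^-1 gives a polynomial in X; the root in (0,1) is X = 0.212.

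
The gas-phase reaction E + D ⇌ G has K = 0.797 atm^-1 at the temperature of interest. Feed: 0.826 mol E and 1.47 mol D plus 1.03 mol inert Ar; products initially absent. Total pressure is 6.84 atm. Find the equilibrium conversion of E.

Take 0.826 mol E as basis and let X be its fractional conversion, so ξ = 0.826X.
Species balance: n_E = 0.826 − 0.826X; n_D = 1.47 − 0.826X; n_G = 0.826X; n_I = 1.03 (inert).
Summing: n_T = 3.33 − 0.826X.
With p_i = (n_i/n_T)P, K = p_G / (p_E p_D).
This yields a degree-2 equation in X; solving on (0,1), X = 0.646.

X = 0.646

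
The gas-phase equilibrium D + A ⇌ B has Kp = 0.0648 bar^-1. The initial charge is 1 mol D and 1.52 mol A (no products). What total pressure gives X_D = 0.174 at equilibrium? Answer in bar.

P = 5.67 bar

Take 1 mol D as basis and let X be its fractional conversion, so ξ = X.
At extent ξ: n_D = 1 − X; n_A = 1.52 − X; n_B = X.
Summing: n_T = 2.52 − X.
Kp = p_B / (p_D p_A) with p_i = (n_i/n_T)·P.
At X = 0.174: the mole-fraction product g(X) = Π y_i^ν_i = 0.3672. Since Kp = g(X)·P^{-1}, P = (g/Kp)^(1/1) = (0.3672/0.0648)^(1/1) = 5.67 bar.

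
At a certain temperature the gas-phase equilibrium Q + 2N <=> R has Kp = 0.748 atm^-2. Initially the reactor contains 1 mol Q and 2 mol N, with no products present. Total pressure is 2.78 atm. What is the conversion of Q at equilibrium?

Basis: 1 mol Q initially; let X = conversion of Q. Extent ξ = X.
Moles: n_Q = 1 − X; n_N = 2 − 2X; n_R = X.
Summing: n_T = 3 − 2X.
With p_i = (n_i/n_T)P, Kp = p_R / (p_Q p_N^2).
Substituting and setting equal to 0.748 atm^-2 gives a polynomial in X; the root in (0,1) is X = 0.559.

X = 0.559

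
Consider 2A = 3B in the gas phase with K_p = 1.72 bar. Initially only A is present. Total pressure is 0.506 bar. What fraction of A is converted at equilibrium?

X = 0.597

Let X = conversion of A (basis 1 mol A); extent of reaction ξ = 0.5X.
Mole table: n_A = 1 − X; n_B = 1.5X.
Summing: n_T = 1 + 0.5X.
With p_i = (n_i/n_T)P, K_p = p_B^3 / (p_A^2).
This yields a degree-3 equation in X; solving on (0,1), X = 0.597.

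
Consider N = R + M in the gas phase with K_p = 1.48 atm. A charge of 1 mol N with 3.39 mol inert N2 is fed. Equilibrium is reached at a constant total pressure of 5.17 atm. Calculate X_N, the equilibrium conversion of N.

Basis: 1 mol N initially; let X = conversion of N. Extent ξ = X.
At extent ξ: n_N = 1 − X; n_R = X; n_M = X; n_I = 3.39 (inert).
Total moles n_T = 4.39 + X.
With p_i = (n_i/n_T)P, K_p = p_R p_M / (p_N).
This yields a degree-2 equation in X; solving on (0,1), X = 0.681.

X = 0.681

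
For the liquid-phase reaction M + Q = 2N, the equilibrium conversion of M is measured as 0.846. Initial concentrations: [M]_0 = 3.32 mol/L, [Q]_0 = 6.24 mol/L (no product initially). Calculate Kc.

Let X = conversion of M.
Concentrations: [M] = 3.32 − 3.32X; [Q] = 6.24 − 3.32X; [N] = 6.64X.
At X = 0.846: [M] = 0.511, [Q] = 3.43, [N] = 5.62.
Kc = [N]^2 / ([M] [Q]) = 18.

Kc = 18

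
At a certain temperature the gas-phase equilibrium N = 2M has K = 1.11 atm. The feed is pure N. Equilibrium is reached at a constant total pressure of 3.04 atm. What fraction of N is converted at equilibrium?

Take 1 mol N as basis and let X be its fractional conversion, so ξ = X.
At extent ξ: n_N = 1 − X; n_M = 2X.
Total moles n_T = 1 + X.
Mole fractions y_i = n_i/n_T; K = p_M^2 / (p_N) with p_i = y_i·P.
This yields a degree-2 equation in X; solving on (0,1), X = 0.289.

X = 0.289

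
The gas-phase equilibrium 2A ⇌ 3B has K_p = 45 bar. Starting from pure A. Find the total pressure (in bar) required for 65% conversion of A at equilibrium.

P = 7.88 bar

Let X = conversion of A (basis 1 mol A); extent of reaction ξ = 0.5X.
Species balance: n_A = 1 − X; n_B = 1.5X.
Summing: n_T = 1 + 0.5X.
K_p = p_B^3 / (p_A^2) with p_i = (n_i/n_T)·P.
At X = 0.65: the mole-fraction product g(X) = Π y_i^ν_i = 5.71. Since K_p = g(X)·P^{1}, P = (K_p/g)^(1/1) = (45/5.71)^(1/1) = 7.88 bar.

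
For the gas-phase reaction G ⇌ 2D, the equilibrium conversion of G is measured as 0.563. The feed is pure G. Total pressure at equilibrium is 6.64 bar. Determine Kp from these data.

Kp = 12.3 bar

Let X = conversion of G (basis 1 mol G); extent of reaction ξ = X.
Species balance: n_G = 1 − X; n_D = 2X.
n_T = Σnᵢ = 1 + X.
At X = 0.563: n_G = 0.437, n_D = 1.13, n_T = 1.56.
p_i = (n_i/n_T)·P. Kp = p_D^2 / (p_G) = 12.3 bar.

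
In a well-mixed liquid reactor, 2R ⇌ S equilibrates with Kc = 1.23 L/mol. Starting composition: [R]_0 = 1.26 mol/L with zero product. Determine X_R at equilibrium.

Let X = conversion of R; extent ξ = 1.26X/2 mol/L.
Concentrations: [R] = 1.26 − 1.26X; [S] = 0.63X.
Kc = [S] / ([R]^2).
Equating to 1.23 L/mol: the physical root is X = 0.571.

X = 0.571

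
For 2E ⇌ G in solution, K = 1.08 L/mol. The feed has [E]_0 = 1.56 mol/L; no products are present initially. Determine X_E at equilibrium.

Let X = conversion of E; extent ξ = 1.56X/2 mol/L.
Concentrations: [E] = 1.56 − 1.56X; [G] = 0.78X.
K = [G] / ([E]^2).
Solving K = 1.08 for X ∈ (0,1): X = 0.584.

X = 0.584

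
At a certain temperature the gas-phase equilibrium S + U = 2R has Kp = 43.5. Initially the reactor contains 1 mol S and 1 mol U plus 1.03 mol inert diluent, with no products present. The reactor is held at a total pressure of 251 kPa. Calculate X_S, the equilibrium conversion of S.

X = 0.767

Take 1 mol S as basis and let X be its fractional conversion, so ξ = X.
Mole table: n_S = 1 − X; n_U = 1 − X; n_R = 2X; n_I = 1.03 (inert).
n_T stays at 3.03 (no change in mole number).
With p_i = (n_i/n_T)P, Kp = p_R^2 / (p_S p_U).
This yields a degree-2 equation in X; solving on (0,1), X = 0.767.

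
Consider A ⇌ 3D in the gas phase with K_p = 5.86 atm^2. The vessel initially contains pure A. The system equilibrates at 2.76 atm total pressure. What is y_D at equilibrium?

y_D = 0.647

Basis: 1 mol A initially; let X = conversion of A. Extent ξ = X.
At extent ξ: n_A = 1 − X; n_D = 3X.
Total moles n_T = 1 + 2X.
y_i = n_i/n_T, p_i = y_i·P. K_p = p_D^3 / (p_A).
This yields a degree-3 equation in X; solving on (0,1), X = 0.380.
Then n_D = 1.14, n_T = 1.76, so y_D = 0.647.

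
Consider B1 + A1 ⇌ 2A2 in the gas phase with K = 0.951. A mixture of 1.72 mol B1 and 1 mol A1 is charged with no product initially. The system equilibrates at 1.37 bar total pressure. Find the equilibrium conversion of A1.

Take 1 mol A1 as basis and let X be its fractional conversion, so ξ = X.
Moles: n_B1 = 1.72 − X; n_A1 = 1 − X; n_A2 = 2X.
Since Δν = 0, n_T = 2.72 throughout.
Mole fractions y_i = n_i/n_T; K = p_A2^2 / (p_B1 p_A1) with p_i = y_i·P.
Substituting and setting equal to 0.951 gives a polynomial in X; the root in (0,1) is X = 0.422.

X = 0.422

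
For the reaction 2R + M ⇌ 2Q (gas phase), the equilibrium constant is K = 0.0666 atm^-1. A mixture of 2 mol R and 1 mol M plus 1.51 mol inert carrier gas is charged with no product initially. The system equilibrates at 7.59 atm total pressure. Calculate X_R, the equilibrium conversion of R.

Take 2 mol R as basis and let X be its fractional conversion, so ξ = X.
At extent ξ: n_R = 2 − 2X; n_M = 1 − X; n_Q = 2X; n_I = 1.51 (inert).
n_T = Σnᵢ = 4.51 − X.
Mole fractions y_i = n_i/n_T; K = p_Q^2 / (p_R^2 p_M) with p_i = y_i·P.
Setting this equal to 0.0666 atm^-1 and taking the physical root (0 < X < 1) gives X = 0.232.

X = 0.232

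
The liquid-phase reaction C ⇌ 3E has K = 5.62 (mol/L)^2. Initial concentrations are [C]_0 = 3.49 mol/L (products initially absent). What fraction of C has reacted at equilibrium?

Let X = conversion of C; extent ξ = 3.49·X mol/L.
Concentrations: [C] = 3.49 − 3.49X; [E] = 10.5X.
K = [E]^3 / ([C]).
Solving K = 5.62 for X ∈ (0,1): X = 0.236.

X = 0.236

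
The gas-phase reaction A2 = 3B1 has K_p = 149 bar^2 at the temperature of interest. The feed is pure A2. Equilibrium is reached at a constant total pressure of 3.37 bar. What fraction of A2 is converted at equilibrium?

X = 0.833

Let X = conversion of A2 (basis 1 mol A2); extent of reaction ξ = X.
Mole table: n_A2 = 1 − X; n_B1 = 3X.
Total moles n_T = 1 + 2X.
Mole fractions y_i = n_i/n_T; K_p = p_B1^3 / (p_A2) with p_i = y_i·P.
Substituting and setting equal to 149 bar^2 gives a polynomial in X; the root in (0,1) is X = 0.833.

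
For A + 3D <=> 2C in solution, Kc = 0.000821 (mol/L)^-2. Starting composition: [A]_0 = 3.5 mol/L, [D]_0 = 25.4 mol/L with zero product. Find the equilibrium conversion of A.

X = 0.495

Let X = conversion of A; extent ξ = 3.5·X mol/L.
Concentrations: [A] = 3.5 − 3.5X; [D] = 25.4 − 10.5X; [C] = 7X.
Kc = [C]^2 / ([A] [D]^3).
This equals 0.000821 at X = 0.495 (the root in 0 < X < 1).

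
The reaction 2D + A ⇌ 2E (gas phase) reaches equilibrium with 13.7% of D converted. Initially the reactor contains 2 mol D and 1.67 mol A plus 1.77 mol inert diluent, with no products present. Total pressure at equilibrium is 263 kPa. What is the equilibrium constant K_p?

K_p = 0.000331 kPa^-1

Basis: 2 mol D initially; let X = conversion of D. Extent ξ = X.
At extent ξ: n_D = 2 − 2X; n_A = 1.67 − X; n_E = 2X; n_I = 1.77 (inert).
Total moles n_T = 5.44 − X.
At X = 0.137: n_D = 1.73, n_A = 1.53, n_E = 0.274, n_T = 5.3.
p_i = (n_i/n_T)·P. K_p = p_E^2 / (p_D^2 p_A) = 0.000331 kPa^-1.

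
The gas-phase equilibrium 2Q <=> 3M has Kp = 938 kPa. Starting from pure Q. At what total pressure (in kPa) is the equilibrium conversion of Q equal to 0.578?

P = 330 kPa

Basis: 1 mol Q initially; let X = conversion of Q. Extent ξ = 0.5X.
Species balance: n_Q = 1 − X; n_M = 1.5X.
Total moles n_T = 1 + 0.5X.
Kp = p_M^3 / (p_Q^2) with p_i = (n_i/n_T)·P.
At X = 0.578: the mole-fraction product g(X) = Π y_i^ν_i = 2.839. Since Kp = g(X)·P^{1}, P = (Kp/g)^(1/1) = (938/2.839)^(1/1) = 330 kPa.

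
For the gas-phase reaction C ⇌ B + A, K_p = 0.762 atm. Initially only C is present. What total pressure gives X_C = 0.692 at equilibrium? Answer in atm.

Basis: 1 mol C initially; let X = conversion of C. Extent ξ = X.
Species balance: n_C = 1 − X; n_B = X; n_A = X.
n_T = Σnᵢ = 1 + X.
K_p = p_B p_A / (p_C) with p_i = (n_i/n_T)·P.
At X = 0.692: the mole-fraction product g(X) = Π y_i^ν_i = 0.9189. Since K_p = g(X)·P^{1}, P = (K_p/g)^(1/1) = (0.762/0.9189)^(1/1) = 0.829 atm.

P = 0.829 atm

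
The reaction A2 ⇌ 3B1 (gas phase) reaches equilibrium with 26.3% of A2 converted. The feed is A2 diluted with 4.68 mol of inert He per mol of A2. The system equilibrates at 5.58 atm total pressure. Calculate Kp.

Kp = 0.539 atm^2

Let X = conversion of A2 (basis 1 mol A2); extent of reaction ξ = X.
Species balance: n_A2 = 1 − X; n_B1 = 3X; n_I = 4.68 (inert).
n_T = Σnᵢ = 5.68 + 2X.
At X = 0.263: n_A2 = 0.737, n_B1 = 0.789, n_T = 6.21.
p_i = (n_i/n_T)·P. Kp = p_B1^3 / (p_A2) = 0.539 atm^2.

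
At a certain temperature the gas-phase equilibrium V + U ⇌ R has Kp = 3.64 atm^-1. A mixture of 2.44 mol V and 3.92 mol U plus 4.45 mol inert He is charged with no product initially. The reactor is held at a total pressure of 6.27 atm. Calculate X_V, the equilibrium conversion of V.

X = 0.831

Basis: 2.44 mol V initially; let X = conversion of V. Extent ξ = 2.44X.
At extent ξ: n_V = 2.44 − 2.44X; n_U = 3.92 − 2.44X; n_R = 2.44X; n_I = 4.45 (inert).
Total moles n_T = 10.8 − 2.44X.
With p_i = (n_i/n_T)P, Kp = p_R / (p_V p_U).
This yields a degree-2 equation in X; solving on (0,1), X = 0.831.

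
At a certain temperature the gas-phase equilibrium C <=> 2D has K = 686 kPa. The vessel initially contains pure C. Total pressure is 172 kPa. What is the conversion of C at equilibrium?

Take 1 mol C as basis and let X be its fractional conversion, so ξ = X.
Moles: n_C = 1 − X; n_D = 2X.
n_T = Σnᵢ = 1 + X.
With p_i = (n_i/n_T)P, K = p_D^2 / (p_C).
Setting this equal to 686 kPa and taking the physical root (0 < X < 1) gives X = 0.707.

X = 0.707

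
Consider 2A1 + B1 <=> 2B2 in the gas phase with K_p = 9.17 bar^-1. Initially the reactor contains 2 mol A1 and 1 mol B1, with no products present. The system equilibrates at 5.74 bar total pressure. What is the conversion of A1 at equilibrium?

X = 0.718

Take 2 mol A1 as basis and let X be its fractional conversion, so ξ = X.
Species balance: n_A1 = 2 − 2X; n_B1 = 1 − X; n_B2 = 2X.
n_T = Σnᵢ = 3 − X.
With p_i = (n_i/n_T)P, K_p = p_B2^2 / (p_A1^2 p_B1).
Setting this equal to 9.17 bar^-1 and taking the physical root (0 < X < 1) gives X = 0.718.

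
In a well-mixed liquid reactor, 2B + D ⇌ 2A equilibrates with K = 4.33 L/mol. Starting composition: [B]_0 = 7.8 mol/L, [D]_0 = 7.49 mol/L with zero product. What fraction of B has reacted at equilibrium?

Let X = conversion of B; extent ξ = 7.8X/2 mol/L.
Concentrations: [B] = 7.8 − 7.8X; [D] = 7.49 − 3.9X; [A] = 7.8X.
K = [A]^2 / ([B]^2 [D]).
Equating to 4.33 L/mol: the physical root is X = 0.812.

X = 0.812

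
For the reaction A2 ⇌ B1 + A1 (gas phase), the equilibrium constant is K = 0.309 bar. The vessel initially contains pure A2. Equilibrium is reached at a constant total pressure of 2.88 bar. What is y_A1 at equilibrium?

y_A1 = 0.237

Take 1 mol A2 as basis and let X be its fractional conversion, so ξ = X.
At extent ξ: n_A2 = 1 − X; n_B1 = X; n_A1 = X.
Total moles n_T = 1 + X.
With p_i = (n_i/n_T)P, K = p_B1 p_A1 / (p_A2).
Equating to 0.309 bar and solving on 0 < X < 1: X = 0.311.
Then n_A1 = 0.311, n_T = 1.31, so y_A1 = 0.237.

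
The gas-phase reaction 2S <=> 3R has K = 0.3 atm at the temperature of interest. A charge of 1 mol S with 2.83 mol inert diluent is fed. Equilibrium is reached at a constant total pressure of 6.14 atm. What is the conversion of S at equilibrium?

Take 1 mol S as basis and let X be its fractional conversion, so ξ = 0.5X.
Species balance: n_S = 1 − X; n_R = 1.5X; n_I = 2.83 (inert).
Total moles n_T = 3.83 + 0.5X.
Mole fractions y_i = n_i/n_T; K = p_R^3 / (p_S^2) with p_i = y_i·P.
Setting this equal to 0.3 atm and taking the physical root (0 < X < 1) gives X = 0.304.

X = 0.304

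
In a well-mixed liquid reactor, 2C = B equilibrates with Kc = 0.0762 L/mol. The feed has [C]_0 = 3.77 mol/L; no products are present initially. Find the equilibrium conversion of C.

X = 0.290

Let X = conversion of C; extent ξ = 3.77X/2 mol/L.
Concentrations: [C] = 3.77 − 3.77X; [B] = 1.89X.
Kc = [B] / ([C]^2).
This equals 0.0762 at X = 0.290 (the root in 0 < X < 1).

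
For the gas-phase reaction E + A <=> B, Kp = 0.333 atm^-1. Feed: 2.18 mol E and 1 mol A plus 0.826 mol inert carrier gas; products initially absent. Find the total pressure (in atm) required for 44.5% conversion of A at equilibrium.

Take 1 mol A as basis and let X be its fractional conversion, so ξ = X.
Moles: n_E = 2.18 − X; n_A = 1 − X; n_B = X; n_I = 0.826 (inert).
Total moles n_T = 4.01 − X.
Kp = p_B / (p_E p_A) with p_i = (n_i/n_T)·P.
At X = 0.445: the mole-fraction product g(X) = Π y_i^ν_i = 1.646. Since Kp = g(X)·P^{-1}, P = (g/Kp)^(1/1) = (1.646/0.333)^(1/1) = 4.94 atm.

P = 4.94 atm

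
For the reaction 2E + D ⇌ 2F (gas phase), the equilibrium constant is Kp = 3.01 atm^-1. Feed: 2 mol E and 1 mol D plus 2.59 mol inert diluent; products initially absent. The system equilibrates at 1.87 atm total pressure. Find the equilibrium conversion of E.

X = 0.439

Basis: 2 mol E initially; let X = conversion of E. Extent ξ = X.
At extent ξ: n_E = 2 − 2X; n_D = 1 − X; n_F = 2X; n_I = 2.59 (inert).
Summing: n_T = 5.59 − X.
Mole fractions y_i = n_i/n_T; Kp = p_F^2 / (p_E^2 p_D) with p_i = y_i·P.
Substituting and setting equal to 3.01 atm^-1 gives a polynomial in X; the root in (0,1) is X = 0.439.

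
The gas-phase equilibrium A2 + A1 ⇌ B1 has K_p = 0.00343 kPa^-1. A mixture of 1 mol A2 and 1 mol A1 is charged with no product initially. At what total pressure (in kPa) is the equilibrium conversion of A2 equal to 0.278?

P = 268 kPa

Let X = conversion of A2 (basis 1 mol A2); extent of reaction ξ = X.
Species balance: n_A2 = 1 − X; n_A1 = 1 − X; n_B1 = X.
Summing: n_T = 2 − X.
K_p = p_B1 / (p_A2 p_A1) with p_i = (n_i/n_T)·P.
At X = 0.278: the mole-fraction product g(X) = Π y_i^ν_i = 0.9183. Since K_p = g(X)·P^{-1}, P = (g/K_p)^(1/1) = (0.9183/0.00343)^(1/1) = 268 kPa.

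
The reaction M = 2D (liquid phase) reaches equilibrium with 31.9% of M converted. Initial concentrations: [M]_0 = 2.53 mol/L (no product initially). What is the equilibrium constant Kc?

Kc = 1.51 mol/L

Let X = conversion of M.
Concentrations: [M] = 2.53 − 2.53X; [D] = 5.06X.
At X = 0.319: [M] = 1.72, [D] = 1.61.
Kc = [D]^2 / ([M]) = 1.51 mol/L.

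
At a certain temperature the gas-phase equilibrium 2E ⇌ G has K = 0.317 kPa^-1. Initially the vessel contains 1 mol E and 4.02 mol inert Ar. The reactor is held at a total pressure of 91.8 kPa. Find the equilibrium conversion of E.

X = 0.755

Take 1 mol E as basis and let X be its fractional conversion, so ξ = 0.5X.
Moles: n_E = 1 − X; n_G = 0.5X; n_I = 4.02 (inert).
Summing: n_T = 5.02 − 0.5X.
With p_i = (n_i/n_T)P, K = p_G / (p_E^2).
Substituting and setting equal to 0.317 kPa^-1 gives a polynomial in X; the root in (0,1) is X = 0.755.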